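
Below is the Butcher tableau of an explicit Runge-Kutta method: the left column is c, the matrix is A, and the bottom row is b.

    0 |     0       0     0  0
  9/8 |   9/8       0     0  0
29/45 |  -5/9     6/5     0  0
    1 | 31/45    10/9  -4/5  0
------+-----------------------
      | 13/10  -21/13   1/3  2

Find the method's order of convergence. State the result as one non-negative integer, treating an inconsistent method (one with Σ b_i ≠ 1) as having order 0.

b = (13/10, -21/13, 1/3, 2)
c = (0, 9/8, 29/45, 1)
Ac = (0, 0, 27/20, 661/900)
Σ b_i: 13/10·1 + (-21/13)·1 + 1/3·1 + 2·1 = 787/390 ≠ 1 ⇒ order 0.

0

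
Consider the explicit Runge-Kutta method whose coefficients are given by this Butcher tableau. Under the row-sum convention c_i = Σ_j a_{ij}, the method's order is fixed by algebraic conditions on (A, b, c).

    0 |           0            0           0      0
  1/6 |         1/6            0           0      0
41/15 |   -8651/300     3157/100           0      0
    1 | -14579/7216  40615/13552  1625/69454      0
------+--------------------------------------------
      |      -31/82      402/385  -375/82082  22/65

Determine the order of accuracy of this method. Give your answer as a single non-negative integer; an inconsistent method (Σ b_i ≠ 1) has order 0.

b = (-31/82, 402/385, -375/82082, 22/65)
c = (0, 1/6, 41/15, 1)
Ac = (0, 0, 3157/600, 595/1056)
Σ b_i: (-31/82)·1 + 402/385·1 + (-375/82082)·1 + 22/65·1 = 1 ✓
b·c: 402/385·1/6 + (-375/82082)·41/15 + 22/65·1 = 1/2 ✓
b·c²: 402/385·1/36 + (-375/82082)·1681/225 + 22/65·1 = 1/3 ✓
b·Ac: (-375/82082)·3157/600 + 22/65·595/1056 = 1/6 ✓
b·c³: 402/385·1/216 + (-375/82082)·68921/3375 + 22/65·1 = 1/4 ✓
b·(c∘Ac): (-375/82082)·129437/9000 + 22/65·595/1056 = 1/8 ✓
b·Ac²: (-375/82082)·3157/3600 + 22/65·545/2112 = 1/12 ✓
b·A²c: 22/65·65/528 = 1/24 ✓; 4 stages ⇒ order 4.

4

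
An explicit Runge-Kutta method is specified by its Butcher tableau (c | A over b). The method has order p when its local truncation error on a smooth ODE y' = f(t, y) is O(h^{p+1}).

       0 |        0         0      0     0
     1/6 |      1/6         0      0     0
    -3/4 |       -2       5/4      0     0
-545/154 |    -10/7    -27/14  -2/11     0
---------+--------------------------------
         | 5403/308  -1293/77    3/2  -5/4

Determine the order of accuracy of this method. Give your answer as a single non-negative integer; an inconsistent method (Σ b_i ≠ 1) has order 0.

b = (5403/308, -1293/77, 3/2, -5/4)
c = (0, 1/6, -3/4, -545/154)
Ac = (0, 0, 5/24, -57/308)
Σ b_i: 5403/308·1 + (-1293/77)·1 + 3/2·1 + (-5/4)·1 = 1 ✓
b·c: (-1293/77)·1/6 + 3/2·(-3/4) + (-5/4)·(-545/154) = 1/2 ✓
b·c²: (-1293/77)·1/36 + 3/2·9/16 + (-5/4)·297025/23716 = -8695997/569184 ≠ 1/3 ⇒ order 2.
b·Ac: 3/2·5/24 + (-5/4)·(-57/308) = 335/616 ≠ 1/6

2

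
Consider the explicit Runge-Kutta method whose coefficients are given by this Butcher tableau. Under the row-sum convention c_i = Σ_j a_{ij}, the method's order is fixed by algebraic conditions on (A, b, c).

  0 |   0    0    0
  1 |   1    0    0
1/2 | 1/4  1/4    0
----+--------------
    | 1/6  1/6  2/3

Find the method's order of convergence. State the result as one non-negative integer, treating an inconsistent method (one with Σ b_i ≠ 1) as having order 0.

b = (1/6, 1/6, 2/3)
c = (0, 1, 1/2)
Ac = (0, 0, 1/4)
Σ b_i: 1/6·1 + 1/6·1 + 2/3·1 = 1 ✓
b·c: 1/6·1 + 2/3·1/2 = 1/2 ✓
b·c²: 1/6·1 + 2/3·1/4 = 1/3 ✓
b·Ac: 2/3·1/4 = 1/6 ✓; 3 stages ⇒ order 3.

3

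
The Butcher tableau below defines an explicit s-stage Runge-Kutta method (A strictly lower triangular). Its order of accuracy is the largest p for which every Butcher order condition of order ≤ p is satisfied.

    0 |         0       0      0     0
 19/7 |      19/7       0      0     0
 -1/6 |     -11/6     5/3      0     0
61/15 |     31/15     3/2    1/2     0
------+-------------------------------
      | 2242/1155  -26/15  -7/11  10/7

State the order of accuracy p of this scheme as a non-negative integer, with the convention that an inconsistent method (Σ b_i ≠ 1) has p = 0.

b = (2242/1155, -26/15, -7/11, 10/7)
c = (0, 19/7, -1/6, 61/15)
Ac = (0, 0, 95/21, 335/84)
Σ b_i: 2242/1155·1 + (-26/15)·1 + (-7/11)·1 + 10/7·1 = 1 ✓
b·c: (-26/15)·19/7 + (-7/11)·(-1/6) + 10/7·61/15 = 2797/2310 ≠ 1/2 ⇒ order 1.

1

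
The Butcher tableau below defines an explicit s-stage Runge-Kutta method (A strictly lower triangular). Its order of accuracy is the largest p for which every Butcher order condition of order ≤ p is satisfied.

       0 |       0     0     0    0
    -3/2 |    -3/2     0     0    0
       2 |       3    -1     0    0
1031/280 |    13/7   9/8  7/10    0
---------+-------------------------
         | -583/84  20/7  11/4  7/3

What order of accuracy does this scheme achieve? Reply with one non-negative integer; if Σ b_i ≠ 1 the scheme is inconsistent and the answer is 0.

1

b = (-583/84, 20/7, 11/4, 7/3)
c = (0, -3/2, 2, 1031/280)
Ac = (0, 0, 3/2, -23/80)
Σ b_i: (-583/84)·1 + 20/7·1 + 11/4·1 + 7/3·1 = 1 ✓
b·c: 20/7·(-3/2) + 11/4·2 + 7/3·1031/280 = 8237/840 ≠ 1/2 ⇒ order 1.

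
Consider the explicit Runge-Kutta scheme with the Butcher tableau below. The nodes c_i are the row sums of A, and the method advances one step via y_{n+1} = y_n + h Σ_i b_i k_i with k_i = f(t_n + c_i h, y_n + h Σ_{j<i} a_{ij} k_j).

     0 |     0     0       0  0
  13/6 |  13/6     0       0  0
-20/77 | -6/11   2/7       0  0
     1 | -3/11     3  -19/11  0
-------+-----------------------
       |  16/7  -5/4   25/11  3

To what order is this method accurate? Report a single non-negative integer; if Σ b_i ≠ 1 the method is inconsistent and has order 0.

b = (16/7, -5/4, 25/11, 3)
c = (0, 13/6, -20/77, 1)
Ac = (0, 0, 13/21, 11771/1694)
Σ b_i: 16/7·1 + (-5/4)·1 + 25/11·1 + 3·1 = 1943/308 ≠ 1 ⇒ order 0.

0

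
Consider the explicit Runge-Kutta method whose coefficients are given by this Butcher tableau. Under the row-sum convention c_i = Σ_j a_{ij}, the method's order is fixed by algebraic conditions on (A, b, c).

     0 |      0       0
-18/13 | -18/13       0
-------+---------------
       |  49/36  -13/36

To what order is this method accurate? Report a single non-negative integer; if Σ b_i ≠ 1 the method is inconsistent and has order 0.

2

b = (49/36, -13/36)
c = (0, -18/13)
Σ b_i: 49/36·1 + (-13/36)·1 = 1 ✓
b·c: (-13/36)·(-18/13) = 1/2 ✓; 2 stages ⇒ order 2.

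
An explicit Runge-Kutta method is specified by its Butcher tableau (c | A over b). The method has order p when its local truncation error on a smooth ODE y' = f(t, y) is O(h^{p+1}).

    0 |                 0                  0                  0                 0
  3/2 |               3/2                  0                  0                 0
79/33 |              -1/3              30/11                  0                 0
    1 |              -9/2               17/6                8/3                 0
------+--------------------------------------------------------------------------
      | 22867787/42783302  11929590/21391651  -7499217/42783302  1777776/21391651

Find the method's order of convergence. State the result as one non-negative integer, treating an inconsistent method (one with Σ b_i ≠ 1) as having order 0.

b = (22867787/42783302, 11929590/21391651, -7499217/42783302, 1777776/21391651)
c = (0, 3/2, 79/33, 1)
Ac = (0, 0, 45/11, 4211/396)
Σ b_i: 22867787/42783302·1 + 11929590/21391651·1 + (-7499217/42783302)·1 + 1777776/21391651·1 = 1 ✓
b·c: 11929590/21391651·3/2 + (-7499217/42783302)·79/33 + 1777776/21391651·1 = 1/2 ✓
b·c²: 11929590/21391651·9/4 + (-7499217/42783302)·6241/1089 + 1777776/21391651·1 = 1/3 ✓
b·Ac: (-7499217/42783302)·45/11 + 1777776/21391651·4211/396 = 1/6 ✓
b·c³: 11929590/21391651·27/8 + (-7499217/42783302)·493039/35937 + 1777776/21391651·1 = -3723489071/8471093796 ≠ 1/4 ⇒ order 3.
b·(c∘Ac): (-7499217/42783302)·1185/121 + 1777776/21391651·4211/396 = -106900739/128349906 ≠ 1/8
b·Ac²: (-7499217/42783302)·135/22 + 1777776/21391651·566041/26136 = 6135331721/8471093796 ≠ 1/12
b·A²c: 1777776/21391651·120/11 = 19393920/21391651 ≠ 1/24

3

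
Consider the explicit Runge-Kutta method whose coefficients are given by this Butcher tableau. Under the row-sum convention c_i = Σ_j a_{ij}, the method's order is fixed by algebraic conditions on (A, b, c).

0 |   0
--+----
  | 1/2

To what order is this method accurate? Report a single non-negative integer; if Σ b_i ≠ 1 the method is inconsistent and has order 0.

b = (1/2)
c = (0)
Σ b_i: 1/2·1 = 1/2 ≠ 1 ⇒ order 0.

0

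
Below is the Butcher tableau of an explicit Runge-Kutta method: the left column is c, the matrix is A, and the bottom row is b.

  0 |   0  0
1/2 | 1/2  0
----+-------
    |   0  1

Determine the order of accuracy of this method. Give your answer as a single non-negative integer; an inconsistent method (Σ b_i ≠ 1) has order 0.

2

b = (0, 1)
c = (0, 1/2)
Σ b_i: 1·1 = 1 ✓
b·c: 1·1/2 = 1/2 ✓; 2 stages ⇒ order 2.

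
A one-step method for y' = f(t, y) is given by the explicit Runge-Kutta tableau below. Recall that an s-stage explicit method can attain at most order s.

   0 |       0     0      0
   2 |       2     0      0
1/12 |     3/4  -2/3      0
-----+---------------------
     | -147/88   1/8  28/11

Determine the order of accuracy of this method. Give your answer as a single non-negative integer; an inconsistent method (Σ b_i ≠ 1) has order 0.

b = (-147/88, 1/8, 28/11)
c = (0, 2, 1/12)
Ac = (0, 0, -4/3)
Σ b_i: (-147/88)·1 + 1/8·1 + 28/11·1 = 1 ✓
b·c: 1/8·2 + 28/11·1/12 = 61/132 ≠ 1/2 ⇒ order 1.

1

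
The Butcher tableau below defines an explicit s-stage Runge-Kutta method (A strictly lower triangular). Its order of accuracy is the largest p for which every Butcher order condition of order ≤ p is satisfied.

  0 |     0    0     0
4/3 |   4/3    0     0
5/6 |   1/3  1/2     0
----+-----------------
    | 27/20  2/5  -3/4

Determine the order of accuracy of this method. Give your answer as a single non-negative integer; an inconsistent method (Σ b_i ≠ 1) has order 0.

b = (27/20, 2/5, -3/4)
c = (0, 4/3, 5/6)
Ac = (0, 0, 2/3)
Σ b_i: 27/20·1 + 2/5·1 + (-3/4)·1 = 1 ✓
b·c: 2/5·4/3 + (-3/4)·5/6 = -11/120 ≠ 1/2 ⇒ order 1.

1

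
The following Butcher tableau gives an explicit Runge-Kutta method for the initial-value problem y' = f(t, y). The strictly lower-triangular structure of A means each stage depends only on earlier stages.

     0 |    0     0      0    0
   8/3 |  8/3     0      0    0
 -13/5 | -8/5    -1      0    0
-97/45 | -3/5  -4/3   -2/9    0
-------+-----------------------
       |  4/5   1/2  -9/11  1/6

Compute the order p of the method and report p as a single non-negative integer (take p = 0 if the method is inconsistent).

0

b = (4/5, 1/2, -9/11, 1/6)
c = (0, 8/3, -13/5, -97/45)
Ac = (0, 0, -8/3, -134/45)
Σ b_i: 4/5·1 + 1/2·1 + (-9/11)·1 + 1/6·1 = 107/165 ≠ 1 ⇒ order 0.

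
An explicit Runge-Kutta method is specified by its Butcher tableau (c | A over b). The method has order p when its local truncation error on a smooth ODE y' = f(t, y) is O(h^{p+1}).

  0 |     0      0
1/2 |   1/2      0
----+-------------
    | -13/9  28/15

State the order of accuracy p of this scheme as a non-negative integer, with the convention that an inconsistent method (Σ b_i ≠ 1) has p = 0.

0

b = (-13/9, 28/15)
c = (0, 1/2)
Σ b_i: (-13/9)·1 + 28/15·1 = 19/45 ≠ 1 ⇒ order 0.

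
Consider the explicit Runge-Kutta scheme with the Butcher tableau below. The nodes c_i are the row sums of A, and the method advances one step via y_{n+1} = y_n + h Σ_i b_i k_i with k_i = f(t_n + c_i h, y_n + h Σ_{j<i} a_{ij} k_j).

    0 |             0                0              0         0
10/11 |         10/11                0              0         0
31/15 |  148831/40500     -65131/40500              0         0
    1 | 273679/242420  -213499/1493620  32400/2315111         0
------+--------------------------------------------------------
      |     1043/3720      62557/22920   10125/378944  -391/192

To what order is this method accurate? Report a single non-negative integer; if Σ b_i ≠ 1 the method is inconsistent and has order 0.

4

b = (1043/3720, 62557/22920, 10125/378944, -391/192)
c = (0, 10/11, 31/15, 1)
Ac = (0, 0, -5921/4050, -79/782)
Σ b_i: 1043/3720·1 + 62557/22920·1 + 10125/378944·1 + (-391/192)·1 = 1 ✓
b·c: 62557/22920·10/11 + 10125/378944·31/15 + (-391/192)·1 = 1/2 ✓
b·c²: 62557/22920·100/121 + 10125/378944·961/225 + (-391/192)·1 = 1/3 ✓
b·Ac: 10125/378944·(-5921/4050) + (-391/192)·(-79/782) = 1/6 ✓
b·c³: 62557/22920·1000/1331 + 10125/378944·29791/3375 + (-391/192)·1 = 1/4 ✓
b·(c∘Ac): 10125/378944·(-183551/60750) + (-391/192)·(-79/782) = 1/8 ✓
b·Ac²: 10125/378944·(-5921/4455) + (-391/192)·(-251/4301) = 1/12 ✓
b·A²c: (-391/192)·(-8/391) = 1/24 ✓; 4 stages ⇒ order 4.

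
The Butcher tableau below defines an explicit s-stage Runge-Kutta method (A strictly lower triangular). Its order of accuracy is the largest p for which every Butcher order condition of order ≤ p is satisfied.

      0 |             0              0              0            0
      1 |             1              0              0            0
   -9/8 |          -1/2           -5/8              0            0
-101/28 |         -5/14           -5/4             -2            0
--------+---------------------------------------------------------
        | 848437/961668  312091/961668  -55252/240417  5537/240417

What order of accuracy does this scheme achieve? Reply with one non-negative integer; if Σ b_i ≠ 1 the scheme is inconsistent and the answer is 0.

3

b = (848437/961668, 312091/961668, -55252/240417, 5537/240417)
c = (0, 1, -9/8, -101/28)
Ac = (0, 0, -5/8, 1)
Σ b_i: 848437/961668·1 + 312091/961668·1 + (-55252/240417)·1 + 5537/240417·1 = 1 ✓
b·c: 312091/961668·1 + (-55252/240417)·(-9/8) + 5537/240417·(-101/28) = 1/2 ✓
b·c²: 312091/961668·1 + (-55252/240417)·81/64 + 5537/240417·10201/784 = 1/3 ✓
b·Ac: (-55252/240417)·(-5/8) + 5537/240417·1 = 1/6 ✓
b·c³: 312091/961668·1 + (-55252/240417)·(-729/512) + 5537/240417·(-1030301/21952) = -30817301/71804544 ≠ 1/4 ⇒ order 3.
b·(c∘Ac): (-55252/240417)·45/64 + 5537/240417·(-101/28) = -941149/3846672 ≠ 1/8
b·Ac²: (-55252/240417)·(-5/8) + 5537/240417·(-121/32) = 145021/2564448 ≠ 1/12
b·A²c: 5537/240417·5/4 = 27685/961668 ≠ 1/24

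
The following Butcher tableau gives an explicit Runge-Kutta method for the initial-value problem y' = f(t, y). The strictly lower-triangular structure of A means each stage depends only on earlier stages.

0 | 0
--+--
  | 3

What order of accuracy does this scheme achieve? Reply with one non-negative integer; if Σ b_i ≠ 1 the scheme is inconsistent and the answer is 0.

b = (3)
c = (0)
Σ b_i: 3·1 = 3 ≠ 1 ⇒ order 0.

0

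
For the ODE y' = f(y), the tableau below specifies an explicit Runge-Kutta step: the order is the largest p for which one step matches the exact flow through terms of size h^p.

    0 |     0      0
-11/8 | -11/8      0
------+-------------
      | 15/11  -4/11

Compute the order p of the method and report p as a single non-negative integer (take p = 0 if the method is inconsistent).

2

b = (15/11, -4/11)
c = (0, -11/8)
Σ b_i: 15/11·1 + (-4/11)·1 = 1 ✓
b·c: (-4/11)·(-11/8) = 1/2 ✓; 2 stages ⇒ order 2.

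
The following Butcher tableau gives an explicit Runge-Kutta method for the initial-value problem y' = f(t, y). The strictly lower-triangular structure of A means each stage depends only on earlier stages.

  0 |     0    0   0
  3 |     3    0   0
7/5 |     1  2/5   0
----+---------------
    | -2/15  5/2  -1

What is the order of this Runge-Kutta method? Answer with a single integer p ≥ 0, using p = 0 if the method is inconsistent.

0

b = (-2/15, 5/2, -1)
c = (0, 3, 7/5)
Ac = (0, 0, 6/5)
Σ b_i: (-2/15)·1 + 5/2·1 + (-1)·1 = 41/30 ≠ 1 ⇒ order 0.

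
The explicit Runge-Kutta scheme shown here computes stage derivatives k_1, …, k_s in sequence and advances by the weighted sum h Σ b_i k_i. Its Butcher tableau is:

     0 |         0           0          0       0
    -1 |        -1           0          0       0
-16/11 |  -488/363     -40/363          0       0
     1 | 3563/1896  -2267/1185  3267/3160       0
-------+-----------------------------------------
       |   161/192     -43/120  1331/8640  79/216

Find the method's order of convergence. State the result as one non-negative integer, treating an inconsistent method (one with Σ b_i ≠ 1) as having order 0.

b = (161/192, -43/120, 1331/8640, 79/216)
c = (0, -1, -16/11, 1)
Ac = (0, 0, 40/363, 97/237)
Σ b_i: 161/192·1 + (-43/120)·1 + 1331/8640·1 + 79/216·1 = 1 ✓
b·c: (-43/120)·(-1) + 1331/8640·(-16/11) + 79/216·1 = 1/2 ✓
b·c²: (-43/120)·1 + 1331/8640·256/121 + 79/216·1 = 1/3 ✓
b·Ac: 1331/8640·40/363 + 79/216·97/237 = 1/6 ✓
b·c³: (-43/120)·(-1) + 1331/8640·(-4096/1331) + 79/216·1 = 1/4 ✓
b·(c∘Ac): 1331/8640·(-640/3993) + 79/216·97/237 = 1/8 ✓
b·Ac²: 1331/8640·(-40/363) + 79/216·65/237 = 1/12 ✓
b·A²c: 79/216·9/79 = 1/24 ✓; 4 stages ⇒ order 4.

4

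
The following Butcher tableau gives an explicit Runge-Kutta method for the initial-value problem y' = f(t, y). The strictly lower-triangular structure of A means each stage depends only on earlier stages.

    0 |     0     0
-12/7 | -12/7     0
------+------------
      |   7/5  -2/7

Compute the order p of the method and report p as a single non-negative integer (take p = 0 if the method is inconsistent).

0

b = (7/5, -2/7)
c = (0, -12/7)
Σ b_i: 7/5·1 + (-2/7)·1 = 39/35 ≠ 1 ⇒ order 0.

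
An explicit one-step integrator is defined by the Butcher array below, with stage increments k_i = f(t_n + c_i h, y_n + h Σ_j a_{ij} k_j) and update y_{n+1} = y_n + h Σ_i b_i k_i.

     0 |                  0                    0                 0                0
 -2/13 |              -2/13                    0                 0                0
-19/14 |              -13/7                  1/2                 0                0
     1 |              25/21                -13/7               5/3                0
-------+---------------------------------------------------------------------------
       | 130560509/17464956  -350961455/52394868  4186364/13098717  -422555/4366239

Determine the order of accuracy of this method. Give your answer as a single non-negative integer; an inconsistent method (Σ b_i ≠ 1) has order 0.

3

b = (130560509/17464956, -350961455/52394868, 4186364/13098717, -422555/4366239)
c = (0, -2/13, -19/14, 1)
Ac = (0, 0, -1/13, -83/42)
Σ b_i: 130560509/17464956·1 + (-350961455/52394868)·1 + 4186364/13098717·1 + (-422555/4366239)·1 = 1 ✓
b·c: (-350961455/52394868)·(-2/13) + 4186364/13098717·(-19/14) + (-422555/4366239)·1 = 1/2 ✓
b·c²: (-350961455/52394868)·4/169 + 4186364/13098717·361/196 + (-422555/4366239)·1 = 1/3 ✓
b·Ac: 4186364/13098717·(-1/13) + (-422555/4366239)·(-83/42) = 1/6 ✓
b·c³: (-350961455/52394868)·(-8/2197) + 4186364/13098717·(-6859/2744) + (-422555/4366239)·1 = -692361841/794655498 ≠ 1/4 ⇒ order 3.
b·(c∘Ac): 4186364/13098717·19/182 + (-422555/4366239)·(-83/42) = 653819/2910826 ≠ 1/8
b·Ac²: 4186364/13098717·2/169 + (-422555/4366239)·23129/7644 = -153127613/529770332 ≠ 1/12
b·A²c: (-422555/4366239)·(-5/39) = 2112775/170283321 ≠ 1/24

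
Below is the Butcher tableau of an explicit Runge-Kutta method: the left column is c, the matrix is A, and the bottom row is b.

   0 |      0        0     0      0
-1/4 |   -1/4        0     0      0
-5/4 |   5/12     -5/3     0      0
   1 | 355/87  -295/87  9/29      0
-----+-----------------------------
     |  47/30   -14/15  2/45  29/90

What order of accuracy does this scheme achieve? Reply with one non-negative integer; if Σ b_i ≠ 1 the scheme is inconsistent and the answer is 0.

b = (47/30, -14/15, 2/45, 29/90)
c = (0, -1/4, -5/4, 1)
Ac = (0, 0, 5/12, 40/87)
Σ b_i: 47/30·1 + (-14/15)·1 + 2/45·1 + 29/90·1 = 1 ✓
b·c: (-14/15)·(-1/4) + 2/45·(-5/4) + 29/90·1 = 1/2 ✓
b·c²: (-14/15)·1/16 + 2/45·25/16 + 29/90·1 = 1/3 ✓
b·Ac: 2/45·5/12 + 29/90·40/87 = 1/6 ✓
b·c³: (-14/15)·(-1/64) + 2/45·(-125/64) + 29/90·1 = 1/4 ✓
b·(c∘Ac): 2/45·(-25/48) + 29/90·40/87 = 1/8 ✓
b·Ac²: 2/45·(-5/48) + 29/90·95/348 = 1/12 ✓
b·A²c: 29/90·15/116 = 1/24 ✓; 4 stages ⇒ order 4.

4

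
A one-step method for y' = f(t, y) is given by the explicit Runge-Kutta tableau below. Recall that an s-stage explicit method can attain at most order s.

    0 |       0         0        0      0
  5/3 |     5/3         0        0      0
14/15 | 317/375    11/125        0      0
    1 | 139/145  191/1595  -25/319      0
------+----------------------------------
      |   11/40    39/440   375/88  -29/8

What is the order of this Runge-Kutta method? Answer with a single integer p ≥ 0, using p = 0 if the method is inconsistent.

4

b = (11/40, 39/440, 375/88, -29/8)
c = (0, 5/3, 14/15, 1)
Ac = (0, 0, 11/75, 11/87)
Σ b_i: 11/40·1 + 39/440·1 + 375/88·1 + (-29/8)·1 = 1 ✓
b·c: 39/440·5/3 + 375/88·14/15 + (-29/8)·1 = 1/2 ✓
b·c²: 39/440·25/9 + 375/88·196/225 + (-29/8)·1 = 1/3 ✓
b·Ac: 375/88·11/75 + (-29/8)·11/87 = 1/6 ✓
b·c³: 39/440·125/27 + 375/88·2744/3375 + (-29/8)·1 = 1/4 ✓
b·(c∘Ac): 375/88·154/1125 + (-29/8)·11/87 = 1/8 ✓
b·Ac²: 375/88·11/45 + (-29/8)·23/87 = 1/12 ✓
b·A²c: (-29/8)·(-1/87) = 1/24 ✓; 4 stages ⇒ order 4.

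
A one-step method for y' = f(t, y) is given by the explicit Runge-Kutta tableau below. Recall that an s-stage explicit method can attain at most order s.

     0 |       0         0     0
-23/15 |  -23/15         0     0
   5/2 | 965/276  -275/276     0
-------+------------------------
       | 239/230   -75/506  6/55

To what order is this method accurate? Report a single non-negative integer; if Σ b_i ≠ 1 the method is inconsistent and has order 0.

b = (239/230, -75/506, 6/55)
c = (0, -23/15, 5/2)
Ac = (0, 0, 55/36)
Σ b_i: 239/230·1 + (-75/506)·1 + 6/55·1 = 1 ✓
b·c: (-75/506)·(-23/15) + 6/55·5/2 = 1/2 ✓
b·c²: (-75/506)·529/225 + 6/55·25/4 = 1/3 ✓
b·Ac: 6/55·55/36 = 1/6 ✓; 3 stages ⇒ order 3.

3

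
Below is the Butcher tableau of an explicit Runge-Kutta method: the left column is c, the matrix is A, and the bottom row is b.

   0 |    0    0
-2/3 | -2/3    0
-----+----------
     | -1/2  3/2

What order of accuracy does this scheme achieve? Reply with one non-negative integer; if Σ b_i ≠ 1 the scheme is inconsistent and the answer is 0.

b = (-1/2, 3/2)
c = (0, -2/3)
Σ b_i: (-1/2)·1 + 3/2·1 = 1 ✓
b·c: 3/2·(-2/3) = -1 ≠ 1/2 ⇒ order 1.

1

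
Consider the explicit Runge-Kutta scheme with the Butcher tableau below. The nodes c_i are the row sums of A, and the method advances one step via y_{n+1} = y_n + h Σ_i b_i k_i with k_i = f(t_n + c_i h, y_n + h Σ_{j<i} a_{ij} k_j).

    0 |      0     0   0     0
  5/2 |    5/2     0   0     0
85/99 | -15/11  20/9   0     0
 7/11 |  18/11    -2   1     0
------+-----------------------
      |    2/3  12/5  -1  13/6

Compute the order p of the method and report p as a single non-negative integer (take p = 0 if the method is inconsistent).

0

b = (2/3, 12/5, -1, 13/6)
c = (0, 5/2, 85/99, 7/11)
Ac = (0, 0, 50/9, -410/99)
Σ b_i: 2/3·1 + 12/5·1 + (-1)·1 + 13/6·1 = 127/30 ≠ 1 ⇒ order 0.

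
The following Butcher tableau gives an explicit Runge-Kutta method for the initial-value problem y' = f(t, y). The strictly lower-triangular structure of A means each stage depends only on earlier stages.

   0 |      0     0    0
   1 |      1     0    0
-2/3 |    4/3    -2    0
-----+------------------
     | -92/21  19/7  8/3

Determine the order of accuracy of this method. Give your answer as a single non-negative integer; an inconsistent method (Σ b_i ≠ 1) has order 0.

b = (-92/21, 19/7, 8/3)
c = (0, 1, -2/3)
Ac = (0, 0, -2)
Σ b_i: (-92/21)·1 + 19/7·1 + 8/3·1 = 1 ✓
b·c: 19/7·1 + 8/3·(-2/3) = 59/63 ≠ 1/2 ⇒ order 1.

1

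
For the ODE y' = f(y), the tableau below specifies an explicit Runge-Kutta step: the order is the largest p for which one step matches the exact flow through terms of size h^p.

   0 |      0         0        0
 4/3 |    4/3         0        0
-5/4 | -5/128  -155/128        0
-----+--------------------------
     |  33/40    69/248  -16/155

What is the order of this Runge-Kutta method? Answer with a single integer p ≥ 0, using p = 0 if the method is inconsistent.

3

b = (33/40, 69/248, -16/155)
c = (0, 4/3, -5/4)
Ac = (0, 0, -155/96)
Σ b_i: 33/40·1 + 69/248·1 + (-16/155)·1 = 1 ✓
b·c: 69/248·4/3 + (-16/155)·(-5/4) = 1/2 ✓
b·c²: 69/248·16/9 + (-16/155)·25/16 = 1/3 ✓
b·Ac: (-16/155)·(-155/96) = 1/6 ✓; 3 stages ⇒ order 3.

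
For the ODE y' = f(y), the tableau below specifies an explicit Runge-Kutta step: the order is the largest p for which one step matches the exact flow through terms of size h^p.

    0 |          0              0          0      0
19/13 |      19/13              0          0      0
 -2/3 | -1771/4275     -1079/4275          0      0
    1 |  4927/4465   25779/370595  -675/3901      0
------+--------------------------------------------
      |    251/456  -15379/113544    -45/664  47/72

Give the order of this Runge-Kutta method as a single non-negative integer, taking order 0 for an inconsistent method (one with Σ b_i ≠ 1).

4

b = (251/456, -15379/113544, -45/664, 47/72)
c = (0, 19/13, -2/3, 1)
Ac = (0, 0, -83/225, 51/235)
Σ b_i: 251/456·1 + (-15379/113544)·1 + (-45/664)·1 + 47/72·1 = 1 ✓
b·c: (-15379/113544)·19/13 + (-45/664)·(-2/3) + 47/72·1 = 1/2 ✓
b·c²: (-15379/113544)·361/169 + (-45/664)·4/9 + 47/72·1 = 1/3 ✓
b·Ac: (-45/664)·(-83/225) + 47/72·51/235 = 1/6 ✓
b·c³: (-15379/113544)·6859/2197 + (-45/664)·(-8/27) + 47/72·1 = 1/4 ✓
b·(c∘Ac): (-45/664)·166/675 + 47/72·51/235 = 1/8 ✓
b·Ac²: (-45/664)·(-1577/2925) + 47/72·219/3055 = 1/12 ✓
b·A²c: 47/72·3/47 = 1/24 ✓; 4 stages ⇒ order 4.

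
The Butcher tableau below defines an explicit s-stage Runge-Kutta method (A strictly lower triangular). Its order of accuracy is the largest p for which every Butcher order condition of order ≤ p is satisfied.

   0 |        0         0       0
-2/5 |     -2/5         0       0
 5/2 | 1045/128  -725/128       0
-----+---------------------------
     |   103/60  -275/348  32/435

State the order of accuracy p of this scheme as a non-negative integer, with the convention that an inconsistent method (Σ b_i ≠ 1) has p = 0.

3

b = (103/60, -275/348, 32/435)
c = (0, -2/5, 5/2)
Ac = (0, 0, 145/64)
Σ b_i: 103/60·1 + (-275/348)·1 + 32/435·1 = 1 ✓
b·c: (-275/348)·(-2/5) + 32/435·5/2 = 1/2 ✓
b·c²: (-275/348)·4/25 + 32/435·25/4 = 1/3 ✓
b·Ac: 32/435·145/64 = 1/6 ✓; 3 stages ⇒ order 3.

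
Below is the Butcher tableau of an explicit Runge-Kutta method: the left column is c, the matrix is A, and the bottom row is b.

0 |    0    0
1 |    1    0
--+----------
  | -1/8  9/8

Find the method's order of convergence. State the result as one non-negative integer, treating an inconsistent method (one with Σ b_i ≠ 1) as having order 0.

b = (-1/8, 9/8)
c = (0, 1)
Σ b_i: (-1/8)·1 + 9/8·1 = 1 ✓
b·c: 9/8·1 = 9/8 ≠ 1/2 ⇒ order 1.

1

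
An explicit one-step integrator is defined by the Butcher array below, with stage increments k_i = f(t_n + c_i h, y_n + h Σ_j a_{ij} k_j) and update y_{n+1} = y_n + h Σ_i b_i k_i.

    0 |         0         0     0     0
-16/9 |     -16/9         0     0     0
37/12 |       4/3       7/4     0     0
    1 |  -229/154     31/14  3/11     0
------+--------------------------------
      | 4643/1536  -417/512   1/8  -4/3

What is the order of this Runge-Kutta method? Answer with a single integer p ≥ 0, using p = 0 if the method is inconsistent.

2

b = (4643/1536, -417/512, 1/8, -4/3)
c = (0, -16/9, 37/12, 1)
Ac = (0, 0, -28/9, -8581/2772)
Σ b_i: 4643/1536·1 + (-417/512)·1 + 1/8·1 + (-4/3)·1 = 1 ✓
b·c: (-417/512)·(-16/9) + 1/8·37/12 + (-4/3)·1 = 1/2 ✓
b·c²: (-417/512)·256/81 + 1/8·1369/144 + (-4/3)·1 = -9397/3456 ≠ 1/3 ⇒ order 2.
b·Ac: 1/8·(-28/9) + (-4/3)·(-8581/2772) = 15545/4158 ≠ 1/6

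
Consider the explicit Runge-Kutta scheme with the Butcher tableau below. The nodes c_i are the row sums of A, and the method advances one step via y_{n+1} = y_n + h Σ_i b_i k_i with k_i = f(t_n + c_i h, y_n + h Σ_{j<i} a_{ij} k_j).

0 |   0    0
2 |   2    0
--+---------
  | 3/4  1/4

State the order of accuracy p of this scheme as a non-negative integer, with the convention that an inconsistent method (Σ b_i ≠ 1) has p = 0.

2

b = (3/4, 1/4)
c = (0, 2)
Σ b_i: 3/4·1 + 1/4·1 = 1 ✓
b·c: 1/4·2 = 1/2 ✓; 2 stages ⇒ order 2.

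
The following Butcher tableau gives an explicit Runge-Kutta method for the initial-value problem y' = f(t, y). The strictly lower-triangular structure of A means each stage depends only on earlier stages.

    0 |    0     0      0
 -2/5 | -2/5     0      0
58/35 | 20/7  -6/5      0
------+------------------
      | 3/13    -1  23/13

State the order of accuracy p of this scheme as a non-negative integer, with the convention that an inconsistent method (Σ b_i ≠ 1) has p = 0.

1

b = (3/13, -1, 23/13)
c = (0, -2/5, 58/35)
Ac = (0, 0, 12/25)
Σ b_i: 3/13·1 + (-1)·1 + 23/13·1 = 1 ✓
b·c: (-1)·(-2/5) + 23/13·58/35 = 1516/455 ≠ 1/2 ⇒ order 1.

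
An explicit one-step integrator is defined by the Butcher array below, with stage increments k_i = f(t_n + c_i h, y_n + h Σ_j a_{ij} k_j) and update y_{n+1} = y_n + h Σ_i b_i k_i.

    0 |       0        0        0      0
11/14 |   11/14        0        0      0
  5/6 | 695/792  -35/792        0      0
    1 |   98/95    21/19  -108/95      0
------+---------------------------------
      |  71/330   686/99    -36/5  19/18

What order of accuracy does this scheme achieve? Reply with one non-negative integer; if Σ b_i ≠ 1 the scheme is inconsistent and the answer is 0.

4

b = (71/330, 686/99, -36/5, 19/18)
c = (0, 11/14, 5/6, 1)
Ac = (0, 0, -5/144, -3/38)
Σ b_i: 71/330·1 + 686/99·1 + (-36/5)·1 + 19/18·1 = 1 ✓
b·c: 686/99·11/14 + (-36/5)·5/6 + 19/18·1 = 1/2 ✓
b·c²: 686/99·121/196 + (-36/5)·25/36 + 19/18·1 = 1/3 ✓
b·Ac: (-36/5)·(-5/144) + 19/18·(-3/38) = 1/6 ✓
b·c³: 686/99·1331/2744 + (-36/5)·125/216 + 19/18·1 = 1/4 ✓
b·(c∘Ac): (-36/5)·(-25/864) + 19/18·(-3/38) = 1/8 ✓
b·Ac²: (-36/5)·(-55/2016) + 19/18·(-3/28) = 1/12 ✓
b·A²c: 19/18·3/76 = 1/24 ✓; 4 stages ⇒ order 4.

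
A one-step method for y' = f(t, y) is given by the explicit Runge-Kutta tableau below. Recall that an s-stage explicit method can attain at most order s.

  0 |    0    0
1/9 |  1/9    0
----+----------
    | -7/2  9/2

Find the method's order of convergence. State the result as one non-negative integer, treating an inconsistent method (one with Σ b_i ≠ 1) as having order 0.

2

b = (-7/2, 9/2)
c = (0, 1/9)
Σ b_i: (-7/2)·1 + 9/2·1 = 1 ✓
b·c: 9/2·1/9 = 1/2 ✓; 2 stages ⇒ order 2.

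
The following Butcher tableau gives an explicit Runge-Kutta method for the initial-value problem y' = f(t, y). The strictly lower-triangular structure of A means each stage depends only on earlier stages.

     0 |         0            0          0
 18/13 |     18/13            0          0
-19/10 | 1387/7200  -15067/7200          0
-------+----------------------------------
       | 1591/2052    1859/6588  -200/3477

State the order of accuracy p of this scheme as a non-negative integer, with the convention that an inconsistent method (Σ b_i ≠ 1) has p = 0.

b = (1591/2052, 1859/6588, -200/3477)
c = (0, 18/13, -19/10)
Ac = (0, 0, -1159/400)
Σ b_i: 1591/2052·1 + 1859/6588·1 + (-200/3477)·1 = 1 ✓
b·c: 1859/6588·18/13 + (-200/3477)·(-19/10) = 1/2 ✓
b·c²: 1859/6588·324/169 + (-200/3477)·361/100 = 1/3 ✓
b·Ac: (-200/3477)·(-1159/400) = 1/6 ✓; 3 stages ⇒ order 3.

3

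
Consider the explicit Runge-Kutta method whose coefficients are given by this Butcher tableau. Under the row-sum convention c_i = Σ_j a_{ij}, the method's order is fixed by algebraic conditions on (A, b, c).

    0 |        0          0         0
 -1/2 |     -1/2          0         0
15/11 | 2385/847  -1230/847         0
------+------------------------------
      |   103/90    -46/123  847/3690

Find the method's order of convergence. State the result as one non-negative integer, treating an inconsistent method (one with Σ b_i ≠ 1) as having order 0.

b = (103/90, -46/123, 847/3690)
c = (0, -1/2, 15/11)
Ac = (0, 0, 615/847)
Σ b_i: 103/90·1 + (-46/123)·1 + 847/3690·1 = 1 ✓
b·c: (-46/123)·(-1/2) + 847/3690·15/11 = 1/2 ✓
b·c²: (-46/123)·1/4 + 847/3690·225/121 = 1/3 ✓
b·Ac: 847/3690·615/847 = 1/6 ✓; 3 stages ⇒ order 3.

3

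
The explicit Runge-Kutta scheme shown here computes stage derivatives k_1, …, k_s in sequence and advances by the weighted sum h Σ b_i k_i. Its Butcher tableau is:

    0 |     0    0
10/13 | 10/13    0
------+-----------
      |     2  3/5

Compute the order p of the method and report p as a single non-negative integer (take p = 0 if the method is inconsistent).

b = (2, 3/5)
c = (0, 10/13)
Σ b_i: 2·1 + 3/5·1 = 13/5 ≠ 1 ⇒ order 0.

0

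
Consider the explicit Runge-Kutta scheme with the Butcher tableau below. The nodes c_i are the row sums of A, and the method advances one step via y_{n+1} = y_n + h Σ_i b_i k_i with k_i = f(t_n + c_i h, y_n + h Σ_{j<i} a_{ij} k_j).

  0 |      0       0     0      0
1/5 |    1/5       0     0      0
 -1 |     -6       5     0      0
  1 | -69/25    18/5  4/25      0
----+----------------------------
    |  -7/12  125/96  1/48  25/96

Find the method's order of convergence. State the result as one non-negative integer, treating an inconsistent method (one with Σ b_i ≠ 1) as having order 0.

4

b = (-7/12, 125/96, 1/48, 25/96)
c = (0, 1/5, -1, 1)
Ac = (0, 0, 1, 14/25)
Σ b_i: (-7/12)·1 + 125/96·1 + 1/48·1 + 25/96·1 = 1 ✓
b·c: 125/96·1/5 + 1/48·(-1) + 25/96·1 = 1/2 ✓
b·c²: 125/96·1/25 + 1/48·1 + 25/96·1 = 1/3 ✓
b·Ac: 1/48·1 + 25/96·14/25 = 1/6 ✓
b·c³: 125/96·1/125 + 1/48·(-1) + 25/96·1 = 1/4 ✓
b·(c∘Ac): 1/48·(-1) + 25/96·14/25 = 1/8 ✓
b·Ac²: 1/48·1/5 + 25/96·38/125 = 1/12 ✓
b·A²c: 25/96·4/25 = 1/24 ✓; 4 stages ⇒ order 4.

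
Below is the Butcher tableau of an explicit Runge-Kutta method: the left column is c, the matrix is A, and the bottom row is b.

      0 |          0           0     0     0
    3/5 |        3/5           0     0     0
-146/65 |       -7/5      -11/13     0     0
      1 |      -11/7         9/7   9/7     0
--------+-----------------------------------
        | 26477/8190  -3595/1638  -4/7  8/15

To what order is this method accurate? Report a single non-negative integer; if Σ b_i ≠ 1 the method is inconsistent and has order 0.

b = (26477/8190, -3595/1638, -4/7, 8/15)
c = (0, 3/5, -146/65, 1)
Ac = (0, 0, -33/65, -963/455)
Σ b_i: 26477/8190·1 + (-3595/1638)·1 + (-4/7)·1 + 8/15·1 = 1 ✓
b·c: (-3595/1638)·3/5 + (-4/7)·(-146/65) + 8/15·1 = 1/2 ✓
b·c²: (-3595/1638)·9/25 + (-4/7)·21316/4225 + 8/15·1 = -557149/177450 ≠ 1/3 ⇒ order 2.
b·Ac: (-4/7)·(-33/65) + 8/15·(-963/455) = -1908/2275 ≠ 1/6

2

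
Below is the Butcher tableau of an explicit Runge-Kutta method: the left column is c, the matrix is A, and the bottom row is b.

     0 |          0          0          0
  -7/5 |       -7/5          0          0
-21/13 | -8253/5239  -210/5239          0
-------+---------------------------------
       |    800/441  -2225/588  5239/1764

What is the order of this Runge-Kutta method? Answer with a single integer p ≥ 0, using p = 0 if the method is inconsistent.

b = (800/441, -2225/588, 5239/1764)
c = (0, -7/5, -21/13)
Ac = (0, 0, 294/5239)
Σ b_i: 800/441·1 + (-2225/588)·1 + 5239/1764·1 = 1 ✓
b·c: (-2225/588)·(-7/5) + 5239/1764·(-21/13) = 1/2 ✓
b·c²: (-2225/588)·49/25 + 5239/1764·441/169 = 1/3 ✓
b·Ac: 5239/1764·294/5239 = 1/6 ✓; 3 stages ⇒ order 3.

3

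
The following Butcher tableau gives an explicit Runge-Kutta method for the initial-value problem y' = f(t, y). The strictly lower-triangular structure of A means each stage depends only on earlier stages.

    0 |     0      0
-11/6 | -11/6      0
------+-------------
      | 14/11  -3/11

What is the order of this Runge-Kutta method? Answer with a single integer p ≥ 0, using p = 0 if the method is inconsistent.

2

b = (14/11, -3/11)
c = (0, -11/6)
Σ b_i: 14/11·1 + (-3/11)·1 = 1 ✓
b·c: (-3/11)·(-11/6) = 1/2 ✓; 2 stages ⇒ order 2.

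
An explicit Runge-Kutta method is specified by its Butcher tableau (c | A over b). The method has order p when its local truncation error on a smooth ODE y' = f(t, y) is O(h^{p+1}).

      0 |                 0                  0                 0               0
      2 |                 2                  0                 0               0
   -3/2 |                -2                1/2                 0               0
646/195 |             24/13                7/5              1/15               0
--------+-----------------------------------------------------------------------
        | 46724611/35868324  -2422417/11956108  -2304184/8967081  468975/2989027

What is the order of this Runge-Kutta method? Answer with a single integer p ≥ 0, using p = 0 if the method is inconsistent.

3

b = (46724611/35868324, -2422417/11956108, -2304184/8967081, 468975/2989027)
c = (0, 2, -3/2, 646/195)
Ac = (0, 0, 1, 27/10)
Σ b_i: 46724611/35868324·1 + (-2422417/11956108)·1 + (-2304184/8967081)·1 + 468975/2989027·1 = 1 ✓
b·c: (-2422417/11956108)·2 + (-2304184/8967081)·(-3/2) + 468975/2989027·646/195 = 1/2 ✓
b·c²: (-2422417/11956108)·4 + (-2304184/8967081)·9/4 + 468975/2989027·417316/38025 = 1/3 ✓
b·Ac: (-2304184/8967081)·1 + 468975/2989027·27/10 = 1/6 ✓
b·c³: (-2422417/11956108)·8 + (-2304184/8967081)·(-27/8) + 468975/2989027·269586136/7414875 = 8656900237/1748580795 ≠ 1/4 ⇒ order 3.
b·(c∘Ac): (-2304184/8967081)·(-3/2) + 468975/2989027·2907/325 = 5346893/2989027 ≠ 1/8
b·Ac²: (-2304184/8967081)·2 + 468975/2989027·23/4 = 13925803/35868324 ≠ 1/12
b·A²c: 468975/2989027·1/15 = 31265/2989027 ≠ 1/24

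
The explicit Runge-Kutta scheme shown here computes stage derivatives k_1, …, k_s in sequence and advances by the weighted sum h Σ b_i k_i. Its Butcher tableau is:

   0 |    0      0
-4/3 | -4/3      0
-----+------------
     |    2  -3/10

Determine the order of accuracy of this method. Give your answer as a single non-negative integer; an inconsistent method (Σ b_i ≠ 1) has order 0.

0

b = (2, -3/10)
c = (0, -4/3)
Σ b_i: 2·1 + (-3/10)·1 = 17/10 ≠ 1 ⇒ order 0.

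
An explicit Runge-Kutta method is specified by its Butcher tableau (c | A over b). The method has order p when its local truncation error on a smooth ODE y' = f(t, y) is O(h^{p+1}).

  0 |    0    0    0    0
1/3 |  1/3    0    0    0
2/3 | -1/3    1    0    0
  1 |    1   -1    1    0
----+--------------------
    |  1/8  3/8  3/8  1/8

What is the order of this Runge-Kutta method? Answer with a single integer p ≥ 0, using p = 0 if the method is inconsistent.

4

b = (1/8, 3/8, 3/8, 1/8)
c = (0, 1/3, 2/3, 1)
Ac = (0, 0, 1/3, 1/3)
Σ b_i: 1/8·1 + 3/8·1 + 3/8·1 + 1/8·1 = 1 ✓
b·c: 3/8·1/3 + 3/8·2/3 + 1/8·1 = 1/2 ✓
b·c²: 3/8·1/9 + 3/8·4/9 + 1/8·1 = 1/3 ✓
b·Ac: 3/8·1/3 + 1/8·1/3 = 1/6 ✓
b·c³: 3/8·1/27 + 3/8·8/27 + 1/8·1 = 1/4 ✓
b·(c∘Ac): 3/8·2/9 + 1/8·1/3 = 1/8 ✓
b·Ac²: 3/8·1/9 + 1/8·1/3 = 1/12 ✓
b·A²c: 1/8·1/3 = 1/24 ✓; 4 stages ⇒ order 4.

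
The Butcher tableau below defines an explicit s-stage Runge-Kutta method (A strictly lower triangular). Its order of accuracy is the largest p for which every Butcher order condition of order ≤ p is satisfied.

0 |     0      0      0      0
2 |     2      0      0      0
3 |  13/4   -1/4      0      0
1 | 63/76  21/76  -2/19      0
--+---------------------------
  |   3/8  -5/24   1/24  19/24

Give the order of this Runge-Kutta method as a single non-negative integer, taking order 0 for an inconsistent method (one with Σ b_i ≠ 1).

b = (3/8, -5/24, 1/24, 19/24)
c = (0, 2, 3, 1)
Ac = (0, 0, -1/2, 9/38)
Σ b_i: 3/8·1 + (-5/24)·1 + 1/24·1 + 19/24·1 = 1 ✓
b·c: (-5/24)·2 + 1/24·3 + 19/24·1 = 1/2 ✓
b·c²: (-5/24)·4 + 1/24·9 + 19/24·1 = 1/3 ✓
b·Ac: 1/24·(-1/2) + 19/24·9/38 = 1/6 ✓
b·c³: (-5/24)·8 + 1/24·27 + 19/24·1 = 1/4 ✓
b·(c∘Ac): 1/24·(-3/2) + 19/24·9/38 = 1/8 ✓
b·Ac²: 1/24·(-1) + 19/24·3/19 = 1/12 ✓
b·A²c: 19/24·1/19 = 1/24 ✓; 4 stages ⇒ order 4.

4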